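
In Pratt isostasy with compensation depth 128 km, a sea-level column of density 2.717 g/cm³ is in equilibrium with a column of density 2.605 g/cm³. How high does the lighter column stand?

5.5 km

ρ_ref D = ρ (D + h) → h = D (ρ_ref − ρ)/ρ.
h = 128 km × (2.717 − 2.605)/2.605 = 5.5 km.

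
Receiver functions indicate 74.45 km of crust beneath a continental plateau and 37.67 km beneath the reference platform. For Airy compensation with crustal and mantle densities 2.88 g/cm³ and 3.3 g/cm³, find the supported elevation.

4.68 km

Excess crust Δ = 74.45 km − 37.67 km = 36.78 km, split between elevation h and root r with h + r = Δ.
Airy balance ρ_c h = (ρ_m − ρ_c) r gives r = h ρ_c/(ρ_m − ρ_c), so h (1 + ρ_c/(ρ_m − ρ_c)) = Δ, i.e. h = Δ (ρ_m − ρ_c)/ρ_m.
h = 36.78 km × 0.42/3.3 = 4.68 km.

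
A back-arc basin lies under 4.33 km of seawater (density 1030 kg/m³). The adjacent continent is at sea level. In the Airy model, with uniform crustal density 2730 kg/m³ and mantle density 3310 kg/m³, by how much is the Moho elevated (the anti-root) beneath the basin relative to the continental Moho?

12.7 km

For local isostatic compensation: replacing crust with seawater at the top is compensated by replacing crust with mantle at the base: d (ρ_c − ρ_w) = a (ρ_m − ρ_c).
a = d (ρ_c − ρ_w)/(ρ_m − ρ_c) = 4.33 km × 1700/580 = 12.7 km.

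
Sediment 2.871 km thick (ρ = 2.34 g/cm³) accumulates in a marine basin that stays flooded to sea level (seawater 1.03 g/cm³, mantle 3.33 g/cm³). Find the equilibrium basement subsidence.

Submarine loading: the sediment displaces seawater, and the subsidence is in turn flooded, so s (ρ_m − ρ_w) = t (ρ_sed − ρ_w).
s = 2.871 km × (2.34 − 1.03) / (3.33 − 1.03) = 1.64 km.

1.64 km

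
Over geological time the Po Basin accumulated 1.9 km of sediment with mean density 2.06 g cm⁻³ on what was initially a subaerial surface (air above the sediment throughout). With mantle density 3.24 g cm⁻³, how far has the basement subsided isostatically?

Subaerial load: s = t ρ_sed / ρ_m = 1.9 km × 2.06/3.24 = 1.21 km.

1.21 km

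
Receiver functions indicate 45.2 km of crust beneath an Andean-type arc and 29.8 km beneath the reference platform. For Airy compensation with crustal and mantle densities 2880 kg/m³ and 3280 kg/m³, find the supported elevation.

Excess crust Δ = 45.2 km − 29.8 km = 15.4 km, split between elevation h and root r with h + r = Δ.
Airy balance ρ_c h = (ρ_m − ρ_c) r gives r = h ρ_c/(ρ_m − ρ_c), so h (1 + ρ_c/(ρ_m − ρ_c)) = Δ, i.e. h = Δ (ρ_m − ρ_c)/ρ_m.
h = 15.4 km × 400/3280 = 1.88 km.

1.88 km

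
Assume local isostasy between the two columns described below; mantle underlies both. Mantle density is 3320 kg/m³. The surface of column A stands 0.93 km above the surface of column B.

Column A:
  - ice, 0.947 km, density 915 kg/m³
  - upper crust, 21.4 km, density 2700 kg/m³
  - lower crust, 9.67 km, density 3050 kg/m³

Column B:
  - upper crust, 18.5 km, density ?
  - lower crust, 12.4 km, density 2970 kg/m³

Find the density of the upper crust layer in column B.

2740 kg/m³

Take the compensation level at the base of the deeper column (depth z_c below the surface of column A) and equate Σ ρ_i t_i down to z_c; mantle fills any gap and the z_c terms cancel.
Column A: 0.947×915 + 21.4×2700 + 9.67×3050 + (z_c − 32.017)×3320
Column B: 0.93×0 + 18.5×ρ + 12.4×2970 + (z_c − 0.93 − 30.9)×3320
The z_c×3320 term appears on both sides and cancels. Collect the known terms of each column as K = Σ(ρt)_known − 3320 × (depth of known layers): K_A = 88140.005 − 3320×32.017 = −18156.435; K_B = 36828 − 3320×(0.93 + 30.9) = −68847.6.
Balance: K_A = K_B + 18.5×ρ, so ρ = (K_A − K_B)/18.5 = 50691.2/18.5 = 2740 kg/m³.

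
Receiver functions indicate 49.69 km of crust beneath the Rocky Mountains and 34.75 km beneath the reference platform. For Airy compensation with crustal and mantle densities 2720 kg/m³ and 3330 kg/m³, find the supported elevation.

Excess crust Δ = 49.69 km − 34.75 km = 14.94 km, split between elevation h and root r with h + r = Δ.
Airy balance ρ_c h = (ρ_m − ρ_c) r gives r = h ρ_c/(ρ_m − ρ_c), so h (1 + ρ_c/(ρ_m − ρ_c)) = Δ, i.e. h = Δ (ρ_m − ρ_c)/ρ_m.
h = 14.94 km × 610/3330 = 2.74 km.

2.74 km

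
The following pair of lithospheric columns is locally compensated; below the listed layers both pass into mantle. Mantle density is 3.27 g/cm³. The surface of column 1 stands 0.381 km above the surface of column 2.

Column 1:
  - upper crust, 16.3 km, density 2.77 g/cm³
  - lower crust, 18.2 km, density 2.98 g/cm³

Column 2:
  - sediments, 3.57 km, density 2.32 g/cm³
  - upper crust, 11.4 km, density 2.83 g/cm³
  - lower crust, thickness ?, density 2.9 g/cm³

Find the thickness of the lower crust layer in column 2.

10.2 km

Take the compensation level at the base of the deeper column (depth z_c below the surface of column 1) and equate Σ ρ_i t_i down to z_c; mantle fills any gap and the z_c terms cancel.
Column 1: 16.3×2.77 + 18.2×2.98 + (z_c − 34.5)×3.27
Column 2: 0.381×0 + 3.57×2.32 + 11.4×2.83 + x×2.9 + (z_c − 0.381 − 14.97 − x)×3.27
The z_c×3.27 term appears on both sides and cancels. Collect the known terms of each column as K = Σ(ρt)_known − 3.27 × (depth of known layers): K_1 = 99.387 − 3.27×34.5 = −13.428; K_2 = 40.5444 − 3.27×(0.381 + 14.97) = −9.65337.
Balance: K_1 = K_2 − x×(3.27 − 2.9), so x = (K_2 − K_1)/(3.27 − 2.9) = 3.77463/0.37 = 10.2 km.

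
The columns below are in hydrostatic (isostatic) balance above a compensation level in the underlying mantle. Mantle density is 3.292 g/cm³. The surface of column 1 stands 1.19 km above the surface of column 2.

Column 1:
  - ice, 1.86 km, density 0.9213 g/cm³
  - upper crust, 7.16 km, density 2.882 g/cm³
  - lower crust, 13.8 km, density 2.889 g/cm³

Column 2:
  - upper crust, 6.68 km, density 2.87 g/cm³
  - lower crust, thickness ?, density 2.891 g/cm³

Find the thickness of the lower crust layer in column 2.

15.4 km

Take the compensation level at the base of the deeper column (depth z_c below the surface of column 1) and equate Σ ρ_i t_i down to z_c; mantle fills any gap and the z_c terms cancel.
Column 1: 1.86×0.9213 + 7.16×2.882 + 13.8×2.889 + (z_c − 22.82)×3.292
Column 2: 1.19×0 + 6.68×2.87 + x×2.891 + (z_c − 1.19 − 6.68 − x)×3.292
The z_c×3.292 term appears on both sides and cancels. Collect the known terms of each column as K = Σ(ρt)_known − 3.292 × (depth of known layers): K_1 = 62.216938 − 3.292×22.82 = −12.906502; K_2 = 19.1716 − 3.292×(1.19 + 6.68) = −6.73644.
Balance: K_1 = K_2 − x×(3.292 − 2.891), so x = (K_2 − K_1)/(3.292 − 2.891) = 6.17006/0.401 = 15.4 km.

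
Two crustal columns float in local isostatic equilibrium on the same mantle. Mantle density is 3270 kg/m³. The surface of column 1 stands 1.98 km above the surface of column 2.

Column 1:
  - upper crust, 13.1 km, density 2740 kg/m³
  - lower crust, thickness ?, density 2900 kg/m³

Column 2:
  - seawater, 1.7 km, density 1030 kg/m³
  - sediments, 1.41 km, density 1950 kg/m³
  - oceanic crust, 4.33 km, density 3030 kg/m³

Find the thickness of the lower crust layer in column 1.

16.9 km

Take the compensation level at the base of the deeper column (depth z_c below the surface of column 1) and equate Σ ρ_i t_i down to z_c; mantle fills any gap and the z_c terms cancel.
Column 1: 13.1×2740 + x×2900 + (z_c − 13.1 − x)×3270
Column 2: 1.98×0 + 1.7×1030 + 1.41×1950 + 4.33×3030 + (z_c − 1.98 − 7.44)×3270
The z_c×3270 term appears on both sides and cancels. Collect the known terms of each column as K = Σ(ρt)_known − 3270 × (depth of known layers): K_1 = 35894 − 3270×13.1 = −6943; K_2 = 17620.4 − 3270×(1.98 + 7.44) = −13183.
Balance: K_1 − x×(3270 − 2900) = K_2, so x = (K_1 − K_2)/(3270 − 2900) = 6240/370 = 16.9 km.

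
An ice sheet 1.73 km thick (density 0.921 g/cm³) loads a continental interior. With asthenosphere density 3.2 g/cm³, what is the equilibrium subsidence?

By Archimedes' principle applied to the lithosphere: the ice load ρ_ice t is balanced by mantle displaced below, ρ_m s.
s = t ρ_ice / ρ_m = 1.73 km × 0.921/3.2 = 0.498 km.

0.498 km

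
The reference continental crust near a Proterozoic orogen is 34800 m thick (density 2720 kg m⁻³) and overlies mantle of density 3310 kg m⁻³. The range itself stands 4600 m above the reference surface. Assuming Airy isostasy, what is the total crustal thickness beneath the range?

Root depth r = h ρ_c / (ρ_m − ρ_c) = 4600 m × 2720 / 590 = 21210 m.
Total thickness = T + h + r = 34800 m + 4600 m + 21210 m = 60600 m.

60600 m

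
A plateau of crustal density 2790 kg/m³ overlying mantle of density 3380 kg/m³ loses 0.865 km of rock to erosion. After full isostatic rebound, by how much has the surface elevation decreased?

0.151 km

Rebound u = e ρ_c/ρ_m = 0.865 km × 2790/3380 = 0.714 km.
Net surface drop = e − u = 0.865 km − 0.714 km = e (ρ_m − ρ_c)/ρ_m = 0.151 km.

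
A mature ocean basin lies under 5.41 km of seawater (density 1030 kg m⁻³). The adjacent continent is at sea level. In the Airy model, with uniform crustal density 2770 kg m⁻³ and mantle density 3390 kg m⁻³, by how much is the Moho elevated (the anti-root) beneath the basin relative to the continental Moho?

15.2 km

For local isostatic compensation: replacing crust with seawater at the top is compensated by replacing crust with mantle at the base: d (ρ_c − ρ_w) = a (ρ_m − ρ_c).
a = d (ρ_c − ρ_w)/(ρ_m − ρ_c) = 5.41 km × 1740/620 = 15.2 km.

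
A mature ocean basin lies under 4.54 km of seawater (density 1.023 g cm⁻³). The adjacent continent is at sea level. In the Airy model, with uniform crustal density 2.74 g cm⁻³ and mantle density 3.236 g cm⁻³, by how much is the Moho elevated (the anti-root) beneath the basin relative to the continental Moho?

15.7 km

Equating mass per unit area of the two columns: replacing crust with seawater at the top is compensated by replacing crust with mantle at the base: d (ρ_c − ρ_w) = a (ρ_m − ρ_c).
a = d (ρ_c − ρ_w)/(ρ_m − ρ_c) = 4.54 km × 1.717/0.496 = 15.7 km.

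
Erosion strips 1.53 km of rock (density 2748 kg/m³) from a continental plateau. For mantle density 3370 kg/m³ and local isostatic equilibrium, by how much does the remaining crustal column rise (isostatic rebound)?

Unloading: uplift u = e ρ_c/ρ_m = 1.53 km × 2748/3370 = 1.25 km.

1.25 km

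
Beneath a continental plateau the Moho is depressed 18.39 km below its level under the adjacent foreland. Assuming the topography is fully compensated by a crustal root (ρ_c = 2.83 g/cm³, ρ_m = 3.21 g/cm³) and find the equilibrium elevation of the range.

Balancing pressure at the compensation depth: ρ_c h = (ρ_m − ρ_c) r.
h = r (ρ_m − ρ_c) / ρ_c = 18.39 km × (3.21 − 2.83) / 2.83 = 2.47 km.

2.47 km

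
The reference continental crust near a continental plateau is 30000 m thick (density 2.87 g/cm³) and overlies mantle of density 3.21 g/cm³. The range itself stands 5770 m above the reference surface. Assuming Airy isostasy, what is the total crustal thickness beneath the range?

84500 m

Root depth r = h ρ_c / (ρ_m − ρ_c) = 5770 m × 2.87 / 0.34 = 48710 m.
Total thickness = T + h + r = 30000 m + 5770 m + 48710 m = 84500 m.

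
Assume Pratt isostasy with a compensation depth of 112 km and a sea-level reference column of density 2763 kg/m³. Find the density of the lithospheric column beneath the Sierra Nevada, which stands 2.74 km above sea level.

2700 kg/m³

Pratt balance: ρ_ref D = ρ (D + h).
ρ = ρ_ref D/(D + h) = 2763 × 112 km/(112 km + 2.74 km) = 2700 kg/m³.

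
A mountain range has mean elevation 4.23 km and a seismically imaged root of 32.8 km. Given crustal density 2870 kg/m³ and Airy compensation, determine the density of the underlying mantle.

3240 kg/m³

Airy balance: ρ_c h = (ρ_m − ρ_c) r → ρ_m = ρ_c (1 + h/r).
ρ_m = 2870 × (1 + 4.23 km/32.8 km) = 3240 kg/m³.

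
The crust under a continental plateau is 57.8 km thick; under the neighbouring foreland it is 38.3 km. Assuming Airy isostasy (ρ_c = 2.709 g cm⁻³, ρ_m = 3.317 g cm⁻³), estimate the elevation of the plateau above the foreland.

Excess crust Δ = 57.8 km − 38.3 km = 19.5 km, split between elevation h and root r with h + r = Δ.
Airy balance ρ_c h = (ρ_m − ρ_c) r gives r = h ρ_c/(ρ_m − ρ_c), so h (1 + ρ_c/(ρ_m − ρ_c)) = Δ, i.e. h = Δ (ρ_m − ρ_c)/ρ_m.
h = 19.5 km × 0.608/3.317 = 3.57 km.

3.57 km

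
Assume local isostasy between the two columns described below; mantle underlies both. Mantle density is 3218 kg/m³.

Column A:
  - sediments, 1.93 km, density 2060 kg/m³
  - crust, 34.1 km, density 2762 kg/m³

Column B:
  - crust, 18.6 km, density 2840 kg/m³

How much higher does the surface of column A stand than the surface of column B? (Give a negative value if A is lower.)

3.34 km

For any compensation level in the mantle, the mantle terms cancel and isostasy reduces to e = (Σt_A − Σt_B) − (Σ(ρt)_A − Σ(ρt)_B) / ρ_m.
Σt_A = 36.03 km; Σt_B = 18.6 km; Σ(ρt)_A = 98160; Σ(ρt)_B = 52824 (in km·kg/m³).
e = (36.03 − 18.6) − (98160 − 52824) / 3218 = 3.34 km.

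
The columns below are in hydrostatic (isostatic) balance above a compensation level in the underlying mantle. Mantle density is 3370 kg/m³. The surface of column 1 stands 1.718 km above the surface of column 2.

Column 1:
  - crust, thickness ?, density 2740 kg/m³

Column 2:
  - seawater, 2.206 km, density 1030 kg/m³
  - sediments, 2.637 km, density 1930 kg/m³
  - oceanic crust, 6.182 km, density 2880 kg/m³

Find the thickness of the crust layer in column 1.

Take the compensation level at the base of the deeper column (depth z_c below the surface of column 1) and equate Σ ρ_i t_i down to z_c; mantle fills any gap and the z_c terms cancel.
Column 1: x×2740 + (z_c − 0 − x)×3370
Column 2: 1.718×0 + 2.206×1030 + 2.637×1930 + 6.182×2880 + (z_c − 1.718 − 11.025)×3370
The z_c×3370 term appears on both sides and cancels. Collect the known terms of each column as K = Σ(ρt)_known − 3370 × (depth of known layers): K_1 = 0 − 3370×0 = 0; K_2 = 25165.75 − 3370×(1.718 + 11.025) = −17778.16.
Balance: K_1 − x×(3370 − 2740) = K_2, so x = (K_1 − K_2)/(3370 − 2740) = 17778.2/630 = 28.2 km.

28.2 km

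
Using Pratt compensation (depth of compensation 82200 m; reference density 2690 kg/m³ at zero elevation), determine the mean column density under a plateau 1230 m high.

Pratt balance: ρ_ref D = ρ (D + h).
ρ = ρ_ref D/(D + h) = 2690 × 82200 m/(82200 m + 1230 m) = 2650 kg/m³.

2650 kg/m³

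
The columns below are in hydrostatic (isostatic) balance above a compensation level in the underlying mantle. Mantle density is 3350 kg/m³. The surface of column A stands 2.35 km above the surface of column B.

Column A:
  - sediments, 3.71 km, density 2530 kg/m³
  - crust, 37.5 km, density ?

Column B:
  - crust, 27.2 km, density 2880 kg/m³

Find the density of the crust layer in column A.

Take the compensation level at the base of the deeper column (depth z_c below the surface of column A) and equate Σ ρ_i t_i down to z_c; mantle fills any gap and the z_c terms cancel.
Column A: 3.71×2530 + 37.5×ρ + (z_c − 41.21)×3350
Column B: 2.35×0 + 27.2×2880 + (z_c − 2.35 − 27.2)×3350
The z_c×3350 term appears on both sides and cancels. Collect the known terms of each column as K = Σ(ρt)_known − 3350 × (depth of known layers): K_A = 9386.3 − 3350×41.21 = −128667.2; K_B = 78336 − 3350×(2.35 + 27.2) = −20656.5.
Balance: K_A + 37.5×ρ = K_B, so ρ = (K_B − K_A)/37.5 = 108011/37.5 = 2880 kg/m³.

2880 kg/m³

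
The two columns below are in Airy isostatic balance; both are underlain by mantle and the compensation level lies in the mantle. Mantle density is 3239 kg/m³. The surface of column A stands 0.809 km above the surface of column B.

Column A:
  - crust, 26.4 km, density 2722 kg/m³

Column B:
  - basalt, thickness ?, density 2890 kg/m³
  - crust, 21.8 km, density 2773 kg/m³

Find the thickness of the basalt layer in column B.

2.49 km

Take the compensation level at the base of the deeper column (depth z_c below the surface of column A) and equate Σ ρ_i t_i down to z_c; mantle fills any gap and the z_c terms cancel.
Column A: 26.4×2722 + (z_c − 26.4)×3239
Column B: 0.809×0 + x×2890 + 21.8×2773 + (z_c − 0.809 − 21.8 − x)×3239
The z_c×3239 term appears on both sides and cancels. Collect the known terms of each column as K = Σ(ρt)_known − 3239 × (depth of known layers): K_A = 71860.8 − 3239×26.4 = −13648.8; K_B = 60451.4 − 3239×(0.809 + 21.8) = −12779.151.
Balance: K_A = K_B − x×(3239 − 2890), so x = (K_B − K_A)/(3239 − 2890) = 869.649/349 = 2.49 km.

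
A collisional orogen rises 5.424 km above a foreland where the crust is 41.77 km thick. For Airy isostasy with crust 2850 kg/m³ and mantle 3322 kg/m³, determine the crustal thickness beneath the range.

79.9 km

Root depth r = h ρ_c / (ρ_m − ρ_c) = 5.424 km × 2850 / 472 = 32.75 km.
Total thickness = T + h + r = 41.77 km + 5.424 km + 32.75 km = 79.9 km.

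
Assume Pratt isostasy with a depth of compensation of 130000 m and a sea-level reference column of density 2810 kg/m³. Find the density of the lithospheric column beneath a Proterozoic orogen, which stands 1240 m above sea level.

Pratt balance: ρ_ref D = ρ (D + h).
ρ = ρ_ref D/(D + h) = 2810 × 130000 m/(130000 m + 1240 m) = 2780 kg/m³.

2780 kg/m³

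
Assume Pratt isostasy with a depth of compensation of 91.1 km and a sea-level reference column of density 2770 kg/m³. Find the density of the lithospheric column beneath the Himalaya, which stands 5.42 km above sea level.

2610 kg/m³

Pratt balance: ρ_ref D = ρ (D + h).
ρ = ρ_ref D/(D + h) = 2770 × 91.1 km/(91.1 km + 5.42 km) = 2610 kg/m³.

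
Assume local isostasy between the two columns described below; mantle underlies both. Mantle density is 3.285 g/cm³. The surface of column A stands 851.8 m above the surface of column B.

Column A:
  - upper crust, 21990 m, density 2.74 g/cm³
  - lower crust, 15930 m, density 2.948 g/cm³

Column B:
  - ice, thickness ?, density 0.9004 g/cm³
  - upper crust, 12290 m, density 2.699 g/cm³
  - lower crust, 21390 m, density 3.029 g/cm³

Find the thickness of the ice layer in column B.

787 m

Take the compensation level at the base of the deeper column (depth z_c below the surface of column A) and equate Σ ρ_i t_i down to z_c; mantle fills any gap and the z_c terms cancel.
Column A: 21990×2.74 + 15930×2.948 + (z_c − 37920)×3.285
Column B: 851.8×0 + x×0.9004 + 12290×2.699 + 21390×3.029 + (z_c − 851.8 − 33680 − x)×3.285
The z_c×3.285 term appears on both sides and cancels. Collect the known terms of each column as K = Σ(ρt)_known − 3.285 × (depth of known layers): K_A = 107214.24 − 3.285×37920 = −17352.96; K_B = 97961.02 − 3.285×(851.8 + 33680) = −15475.943.
Balance: K_A = K_B − x×(3.285 − 0.9004), so x = (K_B − K_A)/(3.285 − 0.9004) = 1877.02/2.3846 = 787 m.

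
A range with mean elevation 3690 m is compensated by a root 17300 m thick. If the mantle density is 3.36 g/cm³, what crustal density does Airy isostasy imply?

ρ_c h = (ρ_m − ρ_c) r → ρ_c (h + r) = ρ_m r → ρ_c = ρ_m r / (h + r).
ρ_c = 3.36 × 17300 m / (3690 m + 17300 m) = 2.77 g/cm³.

2.77 g/cm³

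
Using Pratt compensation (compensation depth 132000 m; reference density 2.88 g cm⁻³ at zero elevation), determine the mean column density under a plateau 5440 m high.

2.77 g cm⁻³

Pratt balance: ρ_ref D = ρ (D + h).
ρ = ρ_ref D/(D + h) = 2.88 × 132000 m/(132000 m + 5440 m) = 2.77 g cm⁻³.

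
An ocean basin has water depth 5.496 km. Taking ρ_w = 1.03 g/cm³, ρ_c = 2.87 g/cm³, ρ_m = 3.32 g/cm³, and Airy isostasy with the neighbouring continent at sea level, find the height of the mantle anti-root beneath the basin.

22.5 km

Isostatic balance requires: replacing crust with seawater at the top is compensated by replacing crust with mantle at the base: d (ρ_c − ρ_w) = a (ρ_m − ρ_c).
a = d (ρ_c − ρ_w)/(ρ_m − ρ_c) = 5.496 km × 1.84/0.45 = 22.5 km.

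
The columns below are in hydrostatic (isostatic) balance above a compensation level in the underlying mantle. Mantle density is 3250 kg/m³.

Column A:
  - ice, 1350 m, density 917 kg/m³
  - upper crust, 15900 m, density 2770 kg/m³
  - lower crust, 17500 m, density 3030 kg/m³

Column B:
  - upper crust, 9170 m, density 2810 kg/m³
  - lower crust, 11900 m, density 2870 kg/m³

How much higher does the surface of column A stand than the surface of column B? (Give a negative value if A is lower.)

For any compensation level in the mantle, the mantle terms cancel and isostasy reduces to e = (Σt_A − Σt_B) − (Σ(ρt)_A − Σ(ρt)_B) / ρ_m.
Σt_A = 34750 m; Σt_B = 21070 m; Σ(ρt)_A = 98305950; Σ(ρt)_B = 59920700 (in m·kg/m³).
e = (34750 − 21070) − (98305950 − 59920700) / 3250 = 1870 m.

1870 m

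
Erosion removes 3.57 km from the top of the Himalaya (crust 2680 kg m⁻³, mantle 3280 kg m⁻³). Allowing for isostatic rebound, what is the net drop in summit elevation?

Rebound u = e ρ_c/ρ_m = 3.57 km × 2680/3280 = 2.917 km.
Net surface drop = e − u = 3.57 km − 2.917 km = e (ρ_m − ρ_c)/ρ_m = 0.653 km.

0.653 km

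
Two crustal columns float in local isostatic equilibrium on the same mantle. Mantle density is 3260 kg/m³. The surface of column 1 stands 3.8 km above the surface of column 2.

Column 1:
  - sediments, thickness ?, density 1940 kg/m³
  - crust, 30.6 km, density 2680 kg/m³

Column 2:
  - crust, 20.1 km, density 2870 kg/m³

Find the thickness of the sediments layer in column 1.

1.88 km

Take the compensation level at the base of the deeper column (depth z_c below the surface of column 1) and equate Σ ρ_i t_i down to z_c; mantle fills any gap and the z_c terms cancel.
Column 1: x×1940 + 30.6×2680 + (z_c − 30.6 − x)×3260
Column 2: 3.8×0 + 20.1×2870 + (z_c − 3.8 − 20.1)×3260
The z_c×3260 term appears on both sides and cancels. Collect the known terms of each column as K = Σ(ρt)_known − 3260 × (depth of known layers): K_1 = 82008 − 3260×30.6 = −17748; K_2 = 57687 − 3260×(3.8 + 20.1) = −20227.
Balance: K_1 − x×(3260 − 1940) = K_2, so x = (K_1 − K_2)/(3260 − 1940) = 2479/1320 = 1.88 km.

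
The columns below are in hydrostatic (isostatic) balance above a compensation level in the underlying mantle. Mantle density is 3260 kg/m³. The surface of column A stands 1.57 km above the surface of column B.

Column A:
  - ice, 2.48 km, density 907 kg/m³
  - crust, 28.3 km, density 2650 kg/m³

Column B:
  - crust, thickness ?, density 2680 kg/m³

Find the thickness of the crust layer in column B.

Take the compensation level at the base of the deeper column (depth z_c below the surface of column A) and equate Σ ρ_i t_i down to z_c; mantle fills any gap and the z_c terms cancel.
Column A: 2.48×907 + 28.3×2650 + (z_c − 30.78)×3260
Column B: 1.57×0 + x×2680 + (z_c − 1.57 − 0 − x)×3260
The z_c×3260 term appears on both sides and cancels. Collect the known terms of each column as K = Σ(ρt)_known − 3260 × (depth of known layers): K_A = 77244.36 − 3260×30.78 = −23098.44; K_B = 0 − 3260×(1.57 + 0) = −5118.2.
Balance: K_A = K_B − x×(3260 − 2680), so x = (K_B − K_A)/(3260 − 2680) = 17980.2/580 = 31 km.

31 km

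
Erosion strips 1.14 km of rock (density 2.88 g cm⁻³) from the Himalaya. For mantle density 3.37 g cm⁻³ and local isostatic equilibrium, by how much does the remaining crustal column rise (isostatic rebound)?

0.974 km

Unloading: uplift u = e ρ_c/ρ_m = 1.14 km × 2.88/3.37 = 0.974 km.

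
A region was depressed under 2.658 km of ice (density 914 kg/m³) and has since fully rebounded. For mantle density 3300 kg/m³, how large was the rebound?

Removing the load lets mantle flow back in; uplift u satisfies ρ_ice t = ρ_m u.
u = t ρ_ice/ρ_m = 2.658 km × 914/3300 = 0.736 km.

0.736 km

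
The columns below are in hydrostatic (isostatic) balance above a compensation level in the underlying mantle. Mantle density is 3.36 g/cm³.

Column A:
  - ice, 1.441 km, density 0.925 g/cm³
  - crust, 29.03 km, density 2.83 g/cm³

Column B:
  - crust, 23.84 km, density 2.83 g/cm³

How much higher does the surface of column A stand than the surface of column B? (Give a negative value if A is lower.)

For any compensation level in the mantle, the mantle terms cancel and isostasy reduces to e = (Σt_A − Σt_B) − (Σ(ρt)_A − Σ(ρt)_B) / ρ_m.
Σt_A = 30.471 km; Σt_B = 23.84 km; Σ(ρt)_A = 83.487825; Σ(ρt)_B = 67.4672 (in km·g/cm³).
e = (30.471 − 23.84) − (83.487825 − 67.4672) / 3.36 = 1.86 km.

1.86 km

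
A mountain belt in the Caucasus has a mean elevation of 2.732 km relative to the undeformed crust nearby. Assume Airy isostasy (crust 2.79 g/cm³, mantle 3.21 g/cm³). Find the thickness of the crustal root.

18.1 km

For local isostatic compensation: the weight of the topography is balanced by the buoyancy of the root, ρ_c h = (ρ_m − ρ_c) r.
r = h · ρ_c / (ρ_m − ρ_c) = 2.732 km × 2.79 / (3.21 − 2.79) = 18.1 km.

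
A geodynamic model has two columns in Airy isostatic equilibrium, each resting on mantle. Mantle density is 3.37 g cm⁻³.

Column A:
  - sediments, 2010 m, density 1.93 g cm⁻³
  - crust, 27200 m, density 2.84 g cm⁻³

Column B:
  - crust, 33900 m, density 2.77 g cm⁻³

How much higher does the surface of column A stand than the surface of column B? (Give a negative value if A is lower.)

−899 m

For any compensation level in the mantle, the mantle terms cancel and isostasy reduces to e = (Σt_A − Σt_B) − (Σ(ρt)_A − Σ(ρt)_B) / ρ_m.
Σt_A = 29210 m; Σt_B = 33900 m; Σ(ρt)_A = 81127.3; Σ(ρt)_B = 93903 (in m·g cm⁻³).
e = (29210 − 33900) − (81127.3 − 93903) / 3.37 = −899 m.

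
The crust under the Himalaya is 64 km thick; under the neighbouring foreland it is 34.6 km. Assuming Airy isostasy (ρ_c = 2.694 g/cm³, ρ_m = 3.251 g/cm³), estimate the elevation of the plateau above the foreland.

Excess crust Δ = 64 km − 34.6 km = 29.4 km, split between elevation h and root r with h + r = Δ.
Airy balance ρ_c h = (ρ_m − ρ_c) r gives r = h ρ_c/(ρ_m − ρ_c), so h (1 + ρ_c/(ρ_m − ρ_c)) = Δ, i.e. h = Δ (ρ_m − ρ_c)/ρ_m.
h = 29.4 km × 0.557/3.251 = 5.04 km.

5.04 km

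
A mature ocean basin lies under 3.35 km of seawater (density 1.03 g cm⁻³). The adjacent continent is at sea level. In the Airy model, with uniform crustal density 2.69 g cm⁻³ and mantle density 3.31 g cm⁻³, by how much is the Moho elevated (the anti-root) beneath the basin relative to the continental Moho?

8.97 km

Equating mass per unit area of the two columns: replacing crust with seawater at the top is compensated by replacing crust with mantle at the base: d (ρ_c − ρ_w) = a (ρ_m − ρ_c).
a = d (ρ_c − ρ_w)/(ρ_m − ρ_c) = 3.35 km × 1.66/0.62 = 8.97 km.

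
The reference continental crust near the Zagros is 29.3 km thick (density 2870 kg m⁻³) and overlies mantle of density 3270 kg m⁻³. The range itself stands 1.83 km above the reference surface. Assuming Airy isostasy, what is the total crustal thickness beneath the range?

Root depth r = h ρ_c / (ρ_m − ρ_c) = 1.83 km × 2870 / 400 = 13.13 km.
Total thickness = T + h + r = 29.3 km + 1.83 km + 13.13 km = 44.3 km.

44.3 km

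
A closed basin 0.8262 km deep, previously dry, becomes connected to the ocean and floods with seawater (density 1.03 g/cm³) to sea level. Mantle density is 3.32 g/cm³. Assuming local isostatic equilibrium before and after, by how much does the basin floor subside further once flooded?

0.372 km

After flooding the water column is d + s deep. Its weight must equal the weight of mantle displaced by the extra subsidence s: (d + s) ρ_w = s ρ_m.
s = d ρ_w / (ρ_m − ρ_w) = 0.8262 km × 1.03/(3.32 − 1.03) = 0.372 km.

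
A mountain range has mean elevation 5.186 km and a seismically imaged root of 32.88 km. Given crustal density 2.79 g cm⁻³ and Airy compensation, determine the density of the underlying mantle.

Airy balance: ρ_c h = (ρ_m − ρ_c) r → ρ_m = ρ_c (1 + h/r).
ρ_m = 2.79 × (1 + 5.186 km/32.88 km) = 3.23 g cm⁻³.

3.23 g cm⁻³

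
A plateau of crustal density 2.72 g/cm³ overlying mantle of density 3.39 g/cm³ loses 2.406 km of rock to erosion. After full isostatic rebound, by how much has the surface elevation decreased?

0.476 km

Rebound u = e ρ_c/ρ_m = 2.406 km × 2.72/3.39 = 1.93 km.
Net surface drop = e − u = 2.406 km − 1.93 km = e (ρ_m − ρ_c)/ρ_m = 0.476 km.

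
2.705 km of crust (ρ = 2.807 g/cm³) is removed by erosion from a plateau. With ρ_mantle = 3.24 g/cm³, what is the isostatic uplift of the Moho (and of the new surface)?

2.34 km

Unloading: uplift u = e ρ_c/ρ_m = 2.705 km × 2.807/3.24 = 2.34 km.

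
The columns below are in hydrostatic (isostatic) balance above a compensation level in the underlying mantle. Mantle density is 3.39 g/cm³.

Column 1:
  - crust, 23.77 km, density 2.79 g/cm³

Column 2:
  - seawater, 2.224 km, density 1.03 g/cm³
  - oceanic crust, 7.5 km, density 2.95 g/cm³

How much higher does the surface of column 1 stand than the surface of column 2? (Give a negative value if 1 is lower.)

1.69 km

For any compensation level in the mantle, the mantle terms cancel and isostasy reduces to e = (Σt_1 − Σt_2) − (Σ(ρt)_1 − Σ(ρt)_2) / ρ_m.
Σt_1 = 23.77 km; Σt_2 = 9.724 km; Σ(ρt)_1 = 66.3183; Σ(ρt)_2 = 24.41572 (in km·g/cm³).
e = (23.77 − 9.724) − (66.3183 − 24.41572) / 3.39 = 1.69 km.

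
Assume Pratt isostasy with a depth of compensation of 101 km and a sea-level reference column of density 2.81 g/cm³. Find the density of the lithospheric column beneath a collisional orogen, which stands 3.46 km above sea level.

2.72 g/cm³

Pratt balance: ρ_ref D = ρ (D + h).
ρ = ρ_ref D/(D + h) = 2.81 × 101 km/(101 km + 3.46 km) = 2.72 g/cm³.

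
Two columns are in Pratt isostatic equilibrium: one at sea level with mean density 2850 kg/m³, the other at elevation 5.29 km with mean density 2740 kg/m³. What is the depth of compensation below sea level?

132 km

ρ_ref D = ρ (D + h) → D (ρ_ref − ρ) = ρ h.
D = ρ h/(ρ_ref − ρ) = 2740 × 5.29 km/(2850 − 2740) = 132 km.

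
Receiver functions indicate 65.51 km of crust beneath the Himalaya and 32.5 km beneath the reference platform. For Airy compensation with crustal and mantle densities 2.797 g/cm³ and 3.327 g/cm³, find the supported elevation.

5.26 km

Excess crust Δ = 65.51 km − 32.5 km = 33.01 km, split between elevation h and root r with h + r = Δ.
Airy balance ρ_c h = (ρ_m − ρ_c) r gives r = h ρ_c/(ρ_m − ρ_c), so h (1 + ρ_c/(ρ_m − ρ_c)) = Δ, i.e. h = Δ (ρ_m − ρ_c)/ρ_m.
h = 33.01 km × 0.53/3.327 = 5.26 km.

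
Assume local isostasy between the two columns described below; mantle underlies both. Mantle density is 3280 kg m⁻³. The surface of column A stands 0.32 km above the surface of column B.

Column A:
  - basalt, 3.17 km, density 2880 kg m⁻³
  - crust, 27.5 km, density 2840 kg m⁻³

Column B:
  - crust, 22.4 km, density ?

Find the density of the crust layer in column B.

Take the compensation level at the base of the deeper column (depth z_c below the surface of column A) and equate Σ ρ_i t_i down to z_c; mantle fills any gap and the z_c terms cancel.
Column A: 3.17×2880 + 27.5×2840 + (z_c − 30.67)×3280
Column B: 0.32×0 + 22.4×ρ + (z_c − 0.32 − 22.4)×3280
The z_c×3280 term appears on both sides and cancels. Collect the known terms of each column as K = Σ(ρt)_known − 3280 × (depth of known layers): K_A = 87229.6 − 3280×30.67 = −13368; K_B = 0 − 3280×(0.32 + 22.4) = −74521.6.
Balance: K_A = K_B + 22.4×ρ, so ρ = (K_A − K_B)/22.4 = 61153.6/22.4 = 2730 kg m⁻³.

2730 kg m⁻³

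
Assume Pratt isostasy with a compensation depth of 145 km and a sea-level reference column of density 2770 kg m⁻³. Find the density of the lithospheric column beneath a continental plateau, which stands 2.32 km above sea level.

Pratt balance: ρ_ref D = ρ (D + h).
ρ = ρ_ref D/(D + h) = 2770 × 145 km/(145 km + 2.32 km) = 2730 kg m⁻³.

2730 kg m⁻³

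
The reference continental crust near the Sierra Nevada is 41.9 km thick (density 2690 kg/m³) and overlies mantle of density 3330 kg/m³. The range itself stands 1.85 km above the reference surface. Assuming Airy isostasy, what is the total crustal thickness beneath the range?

Root depth r = h ρ_c / (ρ_m − ρ_c) = 1.85 km × 2690 / 640 = 7.776 km.
Total thickness = T + h + r = 41.9 km + 1.85 km + 7.776 km = 51.5 km.

51.5 km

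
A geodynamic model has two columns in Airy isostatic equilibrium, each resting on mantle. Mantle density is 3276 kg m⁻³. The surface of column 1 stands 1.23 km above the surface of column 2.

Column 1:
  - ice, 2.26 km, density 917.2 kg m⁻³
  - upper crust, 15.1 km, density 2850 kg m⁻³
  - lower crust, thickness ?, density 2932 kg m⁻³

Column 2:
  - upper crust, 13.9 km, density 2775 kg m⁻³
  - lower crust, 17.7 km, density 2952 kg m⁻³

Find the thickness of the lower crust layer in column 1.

14.4 km

Take the compensation level at the base of the deeper column (depth z_c below the surface of column 1) and equate Σ ρ_i t_i down to z_c; mantle fills any gap and the z_c terms cancel.
Column 1: 2.26×917.2 + 15.1×2850 + x×2932 + (z_c − 17.36 − x)×3276
Column 2: 1.23×0 + 13.9×2775 + 17.7×2952 + (z_c − 1.23 − 31.6)×3276
The z_c×3276 term appears on both sides and cancels. Collect the known terms of each column as K = Σ(ρt)_known − 3276 × (depth of known layers): K_1 = 45107.872 − 3276×17.36 = −11763.488; K_2 = 90822.9 − 3276×(1.23 + 31.6) = −16728.18.
Balance: K_1 − x×(3276 − 2932) = K_2, so x = (K_1 − K_2)/(3276 − 2932) = 4964.69/344 = 14.4 km.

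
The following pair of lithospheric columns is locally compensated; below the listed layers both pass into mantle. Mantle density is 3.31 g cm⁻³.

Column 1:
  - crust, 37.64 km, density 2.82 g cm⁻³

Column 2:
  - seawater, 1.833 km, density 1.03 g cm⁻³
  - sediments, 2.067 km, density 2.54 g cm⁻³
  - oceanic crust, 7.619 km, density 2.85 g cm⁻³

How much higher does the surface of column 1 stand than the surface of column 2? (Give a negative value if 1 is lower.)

2.77 km

For any compensation level in the mantle, the mantle terms cancel and isostasy reduces to e = (Σt_1 − Σt_2) − (Σ(ρt)_1 − Σ(ρt)_2) / ρ_m.
Σt_1 = 37.64 km; Σt_2 = 11.519 km; Σ(ρt)_1 = 106.1448; Σ(ρt)_2 = 28.85232 (in km·g cm⁻³).
e = (37.64 − 11.519) − (106.1448 − 28.85232) / 3.31 = 2.77 km.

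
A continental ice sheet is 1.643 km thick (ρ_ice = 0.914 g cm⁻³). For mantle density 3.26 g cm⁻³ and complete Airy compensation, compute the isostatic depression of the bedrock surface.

0.461 km

Equating mass per unit area of the two columns: the ice load ρ_ice t is balanced by mantle displaced below, ρ_m s.
s = t ρ_ice / ρ_m = 1.643 km × 0.914/3.26 = 0.461 km.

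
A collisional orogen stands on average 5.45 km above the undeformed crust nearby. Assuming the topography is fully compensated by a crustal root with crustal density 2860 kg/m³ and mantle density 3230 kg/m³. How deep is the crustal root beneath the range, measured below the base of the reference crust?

42.1 km

Balancing pressure at the compensation depth: the weight of the topography is balanced by the buoyancy of the root, ρ_c h = (ρ_m − ρ_c) r.
r = h · ρ_c / (ρ_m − ρ_c) = 5.45 km × 2860 / (3230 − 2860) = 42.1 km.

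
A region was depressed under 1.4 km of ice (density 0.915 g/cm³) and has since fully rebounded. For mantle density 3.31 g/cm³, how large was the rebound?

Removing the load lets mantle flow back in; uplift u satisfies ρ_ice t = ρ_m u.
u = t ρ_ice/ρ_m = 1.4 km × 0.915/3.31 = 0.387 km.

0.387 km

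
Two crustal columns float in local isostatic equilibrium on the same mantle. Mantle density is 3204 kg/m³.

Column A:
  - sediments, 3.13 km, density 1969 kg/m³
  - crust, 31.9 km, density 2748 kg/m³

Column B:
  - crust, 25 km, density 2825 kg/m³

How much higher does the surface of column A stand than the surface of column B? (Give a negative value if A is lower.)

2.79 km

For any compensation level in the mantle, the mantle terms cancel and isostasy reduces to e = (Σt_A − Σt_B) − (Σ(ρt)_A − Σ(ρt)_B) / ρ_m.
Σt_A = 35.03 km; Σt_B = 25 km; Σ(ρt)_A = 93824.17; Σ(ρt)_B = 70625 (in km·kg/m³).
e = (35.03 − 25) − (93824.17 − 70625) / 3204 = 2.79 km.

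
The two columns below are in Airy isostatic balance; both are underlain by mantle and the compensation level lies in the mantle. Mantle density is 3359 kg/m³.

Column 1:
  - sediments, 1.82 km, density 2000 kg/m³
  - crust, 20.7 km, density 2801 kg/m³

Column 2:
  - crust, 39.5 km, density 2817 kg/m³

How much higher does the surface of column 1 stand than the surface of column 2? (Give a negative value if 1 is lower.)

For any compensation level in the mantle, the mantle terms cancel and isostasy reduces to e = (Σt_1 − Σt_2) − (Σ(ρt)_1 − Σ(ρt)_2) / ρ_m.
Σt_1 = 22.52 km; Σt_2 = 39.5 km; Σ(ρt)_1 = 61620.7; Σ(ρt)_2 = 111271.5 (in km·kg/m³).
e = (22.52 − 39.5) − (61620.7 − 111271.5) / 3359 = −2.2 km.

−2.2 km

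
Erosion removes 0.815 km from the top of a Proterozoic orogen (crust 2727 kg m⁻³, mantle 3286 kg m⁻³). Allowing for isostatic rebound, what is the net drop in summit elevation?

0.139 km

Rebound u = e ρ_c/ρ_m = 0.815 km × 2727/3286 = 0.6764 km.
Net surface drop = e − u = 0.815 km − 0.6764 km = e (ρ_m − ρ_c)/ρ_m = 0.139 km.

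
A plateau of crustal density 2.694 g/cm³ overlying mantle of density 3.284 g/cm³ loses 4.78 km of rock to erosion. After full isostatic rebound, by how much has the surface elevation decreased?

Rebound u = e ρ_c/ρ_m = 4.78 km × 2.694/3.284 = 3.921 km.
Net surface drop = e − u = 4.78 km − 3.921 km = e (ρ_m − ρ_c)/ρ_m = 0.859 km.

0.859 km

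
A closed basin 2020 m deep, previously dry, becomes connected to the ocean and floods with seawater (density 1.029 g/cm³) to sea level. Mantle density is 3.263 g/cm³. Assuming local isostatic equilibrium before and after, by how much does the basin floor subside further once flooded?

930 m

After flooding the water column is d + s deep. Its weight must equal the weight of mantle displaced by the extra subsidence s: (d + s) ρ_w = s ρ_m.
s = d ρ_w / (ρ_m − ρ_w) = 2020 m × 1.029/(3.263 − 1.029) = 930 m.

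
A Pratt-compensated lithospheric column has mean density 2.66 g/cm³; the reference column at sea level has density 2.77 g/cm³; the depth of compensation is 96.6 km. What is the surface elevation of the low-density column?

ρ_ref D = ρ (D + h) → h = D (ρ_ref − ρ)/ρ.
h = 96.6 km × (2.77 − 2.66)/2.66 = 3.99 km.

3.99 km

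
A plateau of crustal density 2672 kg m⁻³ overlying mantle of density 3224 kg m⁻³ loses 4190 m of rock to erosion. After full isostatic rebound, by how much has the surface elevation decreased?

717 m

Rebound u = e ρ_c/ρ_m = 4190 m × 2672/3224 = 3473 m.
Net surface drop = e − u = 4190 m − 3473 m = e (ρ_m − ρ_c)/ρ_m = 717 m.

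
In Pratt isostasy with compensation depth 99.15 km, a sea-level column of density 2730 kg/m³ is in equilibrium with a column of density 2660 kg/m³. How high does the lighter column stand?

ρ_ref D = ρ (D + h) → h = D (ρ_ref − ρ)/ρ.
h = 99.15 km × (2730 − 2660)/2660 = 2.61 km.

2.61 km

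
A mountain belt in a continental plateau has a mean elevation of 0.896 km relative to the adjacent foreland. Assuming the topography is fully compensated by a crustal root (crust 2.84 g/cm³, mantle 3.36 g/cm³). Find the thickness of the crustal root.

4.89 km

For local isostatic compensation: the weight of the topography is balanced by the buoyancy of the root, ρ_c h = (ρ_m − ρ_c) r.
r = h · ρ_c / (ρ_m − ρ_c) = 0.896 km × 2.84 / (3.36 − 2.84) = 4.89 km.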